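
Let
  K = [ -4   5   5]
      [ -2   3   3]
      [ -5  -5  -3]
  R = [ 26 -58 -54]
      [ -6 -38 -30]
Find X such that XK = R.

Right-multiplying both sides by K⁻¹ gives X = RK⁻¹.
det K = -4; the adjugate gives K⁻¹ = [[-3/2, 5/2, 0], [21/4, -37/4, -1/2], [-25/4, 45/4, 1/2]].
X = RK⁻¹ = [[26, -58, -54], [-6, -38, -30]] · [[-3/2, 5/2, 0], [21/4, -37/4, -1/2], [-25/4, 45/4, 1/2]] = [[-6, -6, 2], [-3, -1, 4]].

X = [[-6, -6, 2], [-3, -1, 4]]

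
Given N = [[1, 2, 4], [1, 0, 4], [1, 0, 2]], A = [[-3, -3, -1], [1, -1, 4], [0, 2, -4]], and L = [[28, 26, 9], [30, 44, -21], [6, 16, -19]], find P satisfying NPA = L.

Isolating P: multiply by N⁻¹ from the left and A⁻¹ from the right, so P = N⁻¹LA⁻¹.
det N = 4, so N⁻¹ = [[0, -1, 2], [1/2, -1/2, 0], [0, 1/2, -1/2]].
det A = -2; the adjugate gives A⁻¹ = [[2, 7, 13/2], [-2, -6, -11/2], [-1, -3, -3]].
N⁻¹L = [[-18, -12, -17], [-1, -9, 15], [12, 14, -1]].
P = (N⁻¹L)A⁻¹ = [[5, -3, 0], [1, 2, -2], [-3, 3, 4]].

P = [[5, -3, 0], [1, 2, -2], [-3, 3, 4]]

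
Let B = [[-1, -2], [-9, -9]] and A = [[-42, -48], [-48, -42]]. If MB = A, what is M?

M = [[6, 4], [-6, 6]]

Since B sits to the right of M, M = AB⁻¹.
det B = -9; the adjugate gives B⁻¹ = [[1, -2/9], [-1, 1/9]].
M = AB⁻¹ = [[-42, -48], [-48, -42]] · [[1, -2/9], [-1, 1/9]] = [[6, 4], [-6, 6]].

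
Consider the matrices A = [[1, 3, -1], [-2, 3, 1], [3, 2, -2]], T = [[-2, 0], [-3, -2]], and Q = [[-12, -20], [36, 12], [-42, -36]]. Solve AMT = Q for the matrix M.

Isolating M: multiply by A⁻¹ from the left and T⁻¹ from the right, so M = A⁻¹QT⁻¹.
A has determinant 2; A⁻¹ = [[-4, 2, 3], [-1/2, 1/2, 1/2], [-13/2, 7/2, 9/2]].
det T = 4; the adjugate gives T⁻¹ = [[-1/2, 0], [3/4, -1/2]].
A⁻¹Q = [[-6, -4], [3, -2], [15, 10]].
M = (A⁻¹Q)T⁻¹ = [[0, 2], [-3, 1], [0, -5]].

M = [[0, 2], [-3, 1], [0, -5]]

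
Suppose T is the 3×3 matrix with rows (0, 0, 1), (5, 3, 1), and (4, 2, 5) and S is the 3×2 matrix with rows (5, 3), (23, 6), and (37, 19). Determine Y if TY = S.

T is on the left of Y, so left-multiply by T⁻¹: Y = T⁻¹S.
det T = -2, so T⁻¹ = [[-13/2, -1, 3/2], [21/2, 2, -5/2], [1, 0, 0]].
Y = T⁻¹S = [[-13/2, -1, 3/2], [21/2, 2, -5/2], [1, 0, 0]] · [[5, 3], [23, 6], [37, 19]] = [[0, 3], [6, -4], [5, 3]].

Y = [[0, 3], [6, -4], [5, 3]]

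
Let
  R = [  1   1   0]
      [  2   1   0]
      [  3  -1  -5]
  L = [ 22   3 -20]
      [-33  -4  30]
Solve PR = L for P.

P = [[4, 3, 4], [-5, -5, -6]]

R is on the right of P, so right-multiply by R⁻¹: P = LR⁻¹.
det R = 5; the adjugate gives R⁻¹ = [[-1, 1, 0], [2, -1, 0], [-1, 4/5, -1/5]].
P = LR⁻¹ = [[22, 3, -20], [-33, -4, 30]] · [[-1, 1, 0], [2, -1, 0], [-1, 4/5, -1/5]] = [[4, 3, 4], [-5, -5, -6]].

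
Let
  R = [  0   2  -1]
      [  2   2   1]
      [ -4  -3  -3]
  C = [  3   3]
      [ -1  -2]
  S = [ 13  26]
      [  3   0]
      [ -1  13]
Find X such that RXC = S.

X = [[-1, 5], [1, -5], [2, 3]]

Isolating X: multiply by R⁻¹ from the left and C⁻¹ from the right, so X = R⁻¹SC⁻¹.
det R = 2; the adjugate gives R⁻¹ = [[-3/2, 9/2, 2], [1, -2, -1], [1, -4, -2]].
det C = -3; the adjugate gives C⁻¹ = [[2/3, 1], [-1/3, -1]].
R⁻¹S = [[-8, -13], [8, 13], [3, 0]].
X = (R⁻¹S)C⁻¹ = [[-1, 5], [1, -5], [2, 3]].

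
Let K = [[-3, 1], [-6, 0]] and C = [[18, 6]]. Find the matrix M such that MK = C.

M = [[6, -6]]

Since K sits to the right of M, M = CK⁻¹.
det K = 6; the adjugate gives K⁻¹ = [[0, -1/6], [1, -1/2]].
M = CK⁻¹ = [[18, 6]] · [[0, -1/6], [1, -1/2]] = [[6, -6]].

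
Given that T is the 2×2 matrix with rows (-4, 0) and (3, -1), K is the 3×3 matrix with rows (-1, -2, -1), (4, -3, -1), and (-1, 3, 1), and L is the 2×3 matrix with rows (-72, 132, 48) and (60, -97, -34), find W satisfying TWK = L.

W = [[3, 4, -5], [4, 0, 2]]

W = T⁻¹LK⁻¹ (apply T⁻¹ on the left and K⁻¹ on the right).
det T = 4, so T⁻¹ = [[-1/4, 0], [-3/4, -1]].
det K = -3, so K⁻¹ = [[0, 1/3, 1/3], [1, 2/3, 5/3], [-3, -5/3, -11/3]].
T⁻¹L = [[18, -33, -12], [-6, -2, -2]].
W = (T⁻¹L)K⁻¹ = [[3, 4, -5], [4, 0, 2]].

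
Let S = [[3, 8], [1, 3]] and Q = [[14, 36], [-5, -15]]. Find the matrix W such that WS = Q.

S is on the right of W, so right-multiply by S⁻¹: W = QS⁻¹.
S has determinant 1; S⁻¹ = [[3, -8], [-1, 3]].
W = QS⁻¹ = [[14, 36], [-5, -15]] · [[3, -8], [-1, 3]] = [[6, -4], [0, -5]].

W = [[6, -4], [0, -5]]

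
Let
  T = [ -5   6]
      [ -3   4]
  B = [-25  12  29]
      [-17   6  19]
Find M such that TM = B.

T is on the left of M, so left-multiply by T⁻¹: M = T⁻¹B.
det T = -2; the adjugate gives T⁻¹ = [[-2, 3], [-3/2, 5/2]].
M = T⁻¹B = [[-2, 3], [-3/2, 5/2]] · [[-25, 12, 29], [-17, 6, 19]] = [[-1, -6, -1], [-5, -3, 4]].

M = [[-1, -6, -1], [-5, -3, 4]]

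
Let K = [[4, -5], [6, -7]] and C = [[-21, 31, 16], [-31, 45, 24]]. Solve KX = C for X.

X = [[-4, 4, 4], [1, -3, 0]]

Since K multiplies X on the left, X = K⁻¹C.
det K = 2; the adjugate gives K⁻¹ = [[-7/2, 5/2], [-3, 2]].
X = K⁻¹C = [[-7/2, 5/2], [-3, 2]] · [[-21, 31, 16], [-31, 45, 24]] = [[-4, 4, 4], [1, -3, 0]].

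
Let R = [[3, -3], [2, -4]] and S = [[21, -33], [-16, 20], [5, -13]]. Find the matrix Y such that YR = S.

Right-multiplying both sides by R⁻¹ gives Y = SR⁻¹.
det R = -6, so R⁻¹ = [[2/3, -1/2], [1/3, -1/2]].
Y = SR⁻¹ = [[21, -33], [-16, 20], [5, -13]] · [[2/3, -1/2], [1/3, -1/2]] = [[3, 6], [-4, -2], [-1, 4]].

Y = [[3, 6], [-4, -2], [-1, 4]]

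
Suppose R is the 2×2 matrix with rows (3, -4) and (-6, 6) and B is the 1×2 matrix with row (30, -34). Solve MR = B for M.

Since R sits to the right of M, M = BR⁻¹.
det R = -6; the adjugate gives R⁻¹ = [[-1, -2/3], [-1, -1/2]].
M = BR⁻¹ = [[30, -34]] · [[-1, -2/3], [-1, -1/2]] = [[4, -3]].

M = [[4, -3]]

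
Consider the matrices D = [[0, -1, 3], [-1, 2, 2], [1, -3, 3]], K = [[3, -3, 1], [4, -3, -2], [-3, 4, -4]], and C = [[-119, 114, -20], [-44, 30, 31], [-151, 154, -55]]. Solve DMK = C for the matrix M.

Left-multiply by D⁻¹ and right-multiply by K⁻¹: M = D⁻¹CK⁻¹.
det D = -2, so D⁻¹ = [[-6, 3, 4], [-5/2, 3/2, 3/2], [-1/2, 1/2, 1/2]].
K has determinant 1; K⁻¹ = [[20, -8, 9], [22, -9, 10], [7, -3, 3]].
D⁻¹C = [[-22, 22, -7], [5, -9, 14], [-38, 35, -2]].
M = (D⁻¹C)K⁻¹ = [[-5, -1, 1], [0, -1, -3], [-4, -5, 2]].

M = [[-5, -1, 1], [0, -1, -3], [-4, -5, 2]]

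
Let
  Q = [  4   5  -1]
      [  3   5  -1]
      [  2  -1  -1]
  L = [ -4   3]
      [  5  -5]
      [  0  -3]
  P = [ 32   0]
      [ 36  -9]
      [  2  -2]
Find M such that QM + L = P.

QM = P − L = [[36, -3], [31, -4], [2, 1]].
Q is on the left of M, so left-multiply by Q⁻¹: M = Q⁻¹(P − L).
det Q = -6, so Q⁻¹ = [[1, -1, 0], [-1/6, 1/3, -1/6], [13/6, -7/3, -5/6]].
M = Q⁻¹(P − L) = [[5, 1], [4, -1], [4, 2]].

M = [[5, 1], [4, -1], [4, 2]]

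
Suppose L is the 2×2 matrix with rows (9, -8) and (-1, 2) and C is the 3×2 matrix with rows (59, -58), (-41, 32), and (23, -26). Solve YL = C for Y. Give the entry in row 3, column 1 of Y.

L is on the right of Y, so right-multiply by L⁻¹: Y = CL⁻¹.
det L = 10, so L⁻¹ = [[1/5, 4/5], [1/10, 9/10]].
Y = CL⁻¹ = [[59, -58], [-41, 32], [23, -26]] · [[1/5, 4/5], [1/10, 9/10]] = [[6, -5], [-5, -4], [2, -5]].

2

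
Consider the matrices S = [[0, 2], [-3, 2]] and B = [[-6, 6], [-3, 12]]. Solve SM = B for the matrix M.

M = [[-1, -2], [-3, 3]]

Since S multiplies M on the left, M = S⁻¹B.
S has determinant 6; S⁻¹ = [[1/3, -1/3], [1/2, 0]].
M = S⁻¹B = [[1/3, -1/3], [1/2, 0]] · [[-6, 6], [-3, 12]] = [[-1, -2], [-3, 3]].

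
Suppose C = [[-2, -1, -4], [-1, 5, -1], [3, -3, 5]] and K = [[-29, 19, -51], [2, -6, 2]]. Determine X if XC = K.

X = [[6, 2, -5], [4, 2, 4]]

C is on the right of X, so right-multiply by C⁻¹: X = KC⁻¹.
det C = 2, so C⁻¹ = [[11, 17/2, 21/2], [1, 1, 1], [-6, -9/2, -11/2]].
X = KC⁻¹ = [[-29, 19, -51], [2, -6, 2]] · [[11, 17/2, 21/2], [1, 1, 1], [-6, -9/2, -11/2]] = [[6, 2, -5], [4, 2, 4]].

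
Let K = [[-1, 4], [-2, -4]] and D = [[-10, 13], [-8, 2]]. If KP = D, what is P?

Since K multiplies P on the left, P = K⁻¹D.
det K = 12, so K⁻¹ = [[-1/3, -1/3], [1/6, -1/12]].
P = K⁻¹D = [[-1/3, -1/3], [1/6, -1/12]] · [[-10, 13], [-8, 2]] = [[6, -5], [-1, 2]].

P = [[6, -5], [-1, 2]]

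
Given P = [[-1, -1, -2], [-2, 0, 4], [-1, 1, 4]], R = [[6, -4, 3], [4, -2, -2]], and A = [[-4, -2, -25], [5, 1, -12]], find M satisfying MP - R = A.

M = [[3, -1, -3], [-3, -1, -4]]

MP = A + R = [[2, -6, -22], [9, -1, -14]].
P is on the right of M, so right-multiply by P⁻¹: M = (A + R)P⁻¹.
det P = 4, so P⁻¹ = [[-1, 1/2, -1], [1, -3/2, 2], [-1/2, 1/2, -1/2]].
M = (A + R)P⁻¹ = [[3, -1, -3], [-3, -1, -4]].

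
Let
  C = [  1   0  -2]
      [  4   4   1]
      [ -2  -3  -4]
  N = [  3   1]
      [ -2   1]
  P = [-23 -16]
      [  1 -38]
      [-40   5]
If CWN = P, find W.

W = [[-1, -3], [-4, -3], [5, 1]]

Isolating W: multiply by C⁻¹ from the left and N⁻¹ from the right, so W = C⁻¹PN⁻¹.
det C = -5; the adjugate gives C⁻¹ = [[13/5, -6/5, -8/5], [-14/5, 8/5, 9/5], [4/5, -3/5, -4/5]].
det N = 5; the adjugate gives N⁻¹ = [[1/5, -1/5], [2/5, 3/5]].
C⁻¹P = [[3, -4], [-6, -7], [13, 6]].
W = (C⁻¹P)N⁻¹ = [[-1, -3], [-4, -3], [5, 1]].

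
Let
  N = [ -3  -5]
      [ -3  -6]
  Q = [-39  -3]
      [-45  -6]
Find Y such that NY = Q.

Y = [[3, -4], [6, 3]]

Since N multiplies Y on the left, Y = N⁻¹Q.
det N = 3, so N⁻¹ = [[-2, 5/3], [1, -1]].
Y = N⁻¹Q = [[-2, 5/3], [1, -1]] · [[-39, -3], [-45, -6]] = [[3, -4], [6, 3]].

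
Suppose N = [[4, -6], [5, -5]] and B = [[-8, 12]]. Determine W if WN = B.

Right-multiplying both sides by N⁻¹ gives W = BN⁻¹.
det N = 10, so N⁻¹ = [[-1/2, 3/5], [-1/2, 2/5]].
W = BN⁻¹ = [[-8, 12]] · [[-1/2, 3/5], [-1/2, 2/5]] = [[-2, 0]].

W = [[-2, 0]]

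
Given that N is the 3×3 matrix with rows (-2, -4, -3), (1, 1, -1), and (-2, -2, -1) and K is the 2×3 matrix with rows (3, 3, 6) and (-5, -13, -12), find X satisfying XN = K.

Since N sits to the right of X, X = KN⁻¹.
N has determinant -6; N⁻¹ = [[1/2, -1/3, -7/6], [-1/2, 2/3, 5/6], [0, -2/3, -1/3]].
X = KN⁻¹ = [[3, 3, 6], [-5, -13, -12]] · [[1/2, -1/3, -7/6], [-1/2, 2/3, 5/6], [0, -2/3, -1/3]] = [[0, -3, -3], [4, 1, -1]].

X = [[0, -3, -3], [4, 1, -1]]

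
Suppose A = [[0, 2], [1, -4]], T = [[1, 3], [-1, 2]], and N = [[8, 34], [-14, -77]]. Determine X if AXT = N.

Isolating X: multiply by A⁻¹ from the left and T⁻¹ from the right, so X = A⁻¹NT⁻¹.
A has determinant -2; A⁻¹ = [[2, 1], [1/2, 0]].
det T = 5, so T⁻¹ = [[2/5, -3/5], [1/5, 1/5]].
A⁻¹N = [[2, -9], [4, 17]].
X = (A⁻¹N)T⁻¹ = [[-1, -3], [5, 1]].

X = [[-1, -3], [5, 1]]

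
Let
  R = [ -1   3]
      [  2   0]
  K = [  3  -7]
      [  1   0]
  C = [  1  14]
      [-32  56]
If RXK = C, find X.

X = [[-4, -4], [-2, 1]]

Left-multiply by R⁻¹ and right-multiply by K⁻¹: X = R⁻¹CK⁻¹.
det R = -6; the adjugate gives R⁻¹ = [[0, 1/2], [1/3, 1/6]].
det K = 7; the adjugate gives K⁻¹ = [[0, 1], [-1/7, 3/7]].
R⁻¹C = [[-16, 28], [-5, 14]].
X = (R⁻¹C)K⁻¹ = [[-4, -4], [-2, 1]].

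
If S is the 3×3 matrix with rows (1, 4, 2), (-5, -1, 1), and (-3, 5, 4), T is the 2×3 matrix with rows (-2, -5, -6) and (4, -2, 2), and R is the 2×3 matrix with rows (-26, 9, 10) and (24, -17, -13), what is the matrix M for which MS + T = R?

M = [[2, 4, 2], [-5, -5, 0]]

MS = R − T = [[-24, 14, 16], [20, -15, -15]].
S is on the right of M, so right-multiply by S⁻¹: M = (R − T)S⁻¹.
det S = 3, so S⁻¹ = [[-3, -2, 2], [17/3, 10/3, -11/3], [-28/3, -17/3, 19/3]].
M = (R − T)S⁻¹ = [[2, 4, 2], [-5, -5, 0]].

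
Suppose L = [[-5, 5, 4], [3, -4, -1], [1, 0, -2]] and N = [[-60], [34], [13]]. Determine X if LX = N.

Since L multiplies X on the left, X = L⁻¹N.
det L = 1, so L⁻¹ = [[8, 10, 11], [5, 6, 7], [4, 5, 5]].
X = L⁻¹N = [[8, 10, 11], [5, 6, 7], [4, 5, 5]] · [[-60], [34], [13]] = [[3], [-5], [-5]].

X = [[3], [-5], [-5]]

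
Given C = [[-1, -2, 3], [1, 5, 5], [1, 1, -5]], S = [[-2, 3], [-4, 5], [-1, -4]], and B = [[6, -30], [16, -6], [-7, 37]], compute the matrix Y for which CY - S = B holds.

Y = [[2, 4], [0, 4], [2, -5]]

CY = B + S = [[4, -27], [12, -1], [-8, 33]].
Since C multiplies Y on the left, Y = C⁻¹(B + S).
C has determinant -2; C⁻¹ = [[15, 7/2, 25/2], [-5, -1, -4], [2, 1/2, 3/2]].
Y = C⁻¹(B + S) = [[2, 4], [0, 4], [2, -5]].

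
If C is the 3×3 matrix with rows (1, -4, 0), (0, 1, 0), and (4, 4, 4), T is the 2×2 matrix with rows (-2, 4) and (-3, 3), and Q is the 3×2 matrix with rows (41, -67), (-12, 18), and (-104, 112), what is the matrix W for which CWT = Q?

W = [[-1, 3], [3, 2], [-1, 3]]

Isolating W: multiply by C⁻¹ from the left and T⁻¹ from the right, so W = C⁻¹QT⁻¹.
det C = 4, so C⁻¹ = [[1, 4, 0], [0, 1, 0], [-1, -5, 1/4]].
det T = 6; the adjugate gives T⁻¹ = [[1/2, -2/3], [1/2, -1/3]].
C⁻¹Q = [[-7, 5], [-12, 18], [-7, 5]].
W = (C⁻¹Q)T⁻¹ = [[-1, 3], [3, 2], [-1, 3]].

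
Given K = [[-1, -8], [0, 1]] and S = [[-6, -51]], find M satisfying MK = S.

M = [[6, -3]]

K is on the right of M, so right-multiply by K⁻¹: M = SK⁻¹.
K has determinant -1; K⁻¹ = [[-1, -8], [0, 1]].
M = SK⁻¹ = [[-6, -51]] · [[-1, -8], [0, 1]] = [[6, -3]].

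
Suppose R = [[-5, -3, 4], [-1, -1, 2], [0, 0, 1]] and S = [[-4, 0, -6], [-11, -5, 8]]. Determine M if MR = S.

M = [[2, -6, -2], [3, -4, 4]]

Right-multiplying both sides by R⁻¹ gives M = SR⁻¹.
R has determinant 2; R⁻¹ = [[-1/2, 3/2, -1], [1/2, -5/2, 3], [0, 0, 1]].
M = SR⁻¹ = [[-4, 0, -6], [-11, -5, 8]] · [[-1/2, 3/2, -1], [1/2, -5/2, 3], [0, 0, 1]] = [[2, -6, -2], [3, -4, 4]].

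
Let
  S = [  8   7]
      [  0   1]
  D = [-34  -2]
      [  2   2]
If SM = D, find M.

S is on the left of M, so left-multiply by S⁻¹: M = S⁻¹D.
S has determinant 8; S⁻¹ = [[1/8, -7/8], [0, 1]].
M = S⁻¹D = [[1/8, -7/8], [0, 1]] · [[-34, -2], [2, 2]] = [[-6, -2], [2, 2]].

M = [[-6, -2], [2, 2]]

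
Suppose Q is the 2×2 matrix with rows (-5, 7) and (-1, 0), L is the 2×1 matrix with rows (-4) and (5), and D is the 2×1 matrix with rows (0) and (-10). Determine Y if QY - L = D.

Y = [[5], [3]]

QY = D + L = [[-4], [-5]].
Since Q multiplies Y on the left, Y = Q⁻¹(D + L).
Q has determinant 7; Q⁻¹ = [[0, -1], [1/7, -5/7]].
Y = Q⁻¹(D + L) = [[5], [3]].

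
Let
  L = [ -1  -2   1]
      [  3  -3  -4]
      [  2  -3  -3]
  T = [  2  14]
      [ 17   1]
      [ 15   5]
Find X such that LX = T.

X = [[-3, -2], [-2, -5], [-5, 2]]

L is on the left of X, so left-multiply by L⁻¹: X = L⁻¹T.
det L = -2; the adjugate gives L⁻¹ = [[3/2, 9/2, -11/2], [-1/2, -1/2, 1/2], [3/2, 7/2, -9/2]].
X = L⁻¹T = [[3/2, 9/2, -11/2], [-1/2, -1/2, 1/2], [3/2, 7/2, -9/2]] · [[2, 14], [17, 1], [15, 5]] = [[-3, -2], [-2, -5], [-5, 2]].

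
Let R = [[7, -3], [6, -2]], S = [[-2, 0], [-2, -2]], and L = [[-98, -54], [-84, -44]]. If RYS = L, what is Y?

Y = R⁻¹LS⁻¹ (apply R⁻¹ on the left and S⁻¹ on the right).
det R = 4; the adjugate gives R⁻¹ = [[-1/2, 3/4], [-3/2, 7/4]].
det S = 4, so S⁻¹ = [[-1/2, 0], [1/2, -1/2]].
R⁻¹L = [[-14, -6], [0, 4]].
Y = (R⁻¹L)S⁻¹ = [[4, 3], [2, -2]].

Y = [[4, 3], [2, -2]]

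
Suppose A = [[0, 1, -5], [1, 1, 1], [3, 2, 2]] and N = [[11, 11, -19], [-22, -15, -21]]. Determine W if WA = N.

W = [[5, -4, 5], [1, -4, -6]]

Right-multiplying both sides by A⁻¹ gives W = NA⁻¹.
det A = 6, so A⁻¹ = [[0, -2, 1], [1/6, 5/2, -5/6], [-1/6, 1/2, -1/6]].
W = NA⁻¹ = [[11, 11, -19], [-22, -15, -21]] · [[0, -2, 1], [1/6, 5/2, -5/6], [-1/6, 1/2, -1/6]] = [[5, -4, 5], [1, -4, -6]].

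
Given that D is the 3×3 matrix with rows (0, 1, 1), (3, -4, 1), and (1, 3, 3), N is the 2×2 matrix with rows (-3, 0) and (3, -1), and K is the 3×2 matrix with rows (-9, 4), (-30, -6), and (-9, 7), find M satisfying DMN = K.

Isolating M: multiply by D⁻¹ from the left and N⁻¹ from the right, so M = D⁻¹KN⁻¹.
det D = 5, so D⁻¹ = [[-3, 0, 1], [-8/5, -1/5, 3/5], [13/5, 1/5, -3/5]].
det N = 3; the adjugate gives N⁻¹ = [[-1/3, 0], [-1, -1]].
D⁻¹K = [[18, -5], [15, -1], [-24, 5]].
M = (D⁻¹K)N⁻¹ = [[-1, 5], [-4, 1], [3, -5]].

M = [[-1, 5], [-4, 1], [3, -5]]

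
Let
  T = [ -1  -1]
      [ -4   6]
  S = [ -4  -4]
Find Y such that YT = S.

Y = [[4, 0]]

Since T sits to the right of Y, Y = ST⁻¹.
T has determinant -10; T⁻¹ = [[-3/5, -1/10], [-2/5, 1/10]].
Y = ST⁻¹ = [[-4, -4]] · [[-3/5, -1/10], [-2/5, 1/10]] = [[4, 0]].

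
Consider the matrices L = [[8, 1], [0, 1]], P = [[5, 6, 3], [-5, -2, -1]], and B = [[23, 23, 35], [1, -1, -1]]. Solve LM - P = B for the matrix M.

M = [[4, 4, 5], [-4, -3, -2]]

LM = B + P = [[28, 29, 38], [-4, -3, -2]].
Since L multiplies M on the left, M = L⁻¹(B + P).
det L = 8; the adjugate gives L⁻¹ = [[1/8, -1/8], [0, 1]].
M = L⁻¹(B + P) = [[4, 4, 5], [-4, -3, -2]].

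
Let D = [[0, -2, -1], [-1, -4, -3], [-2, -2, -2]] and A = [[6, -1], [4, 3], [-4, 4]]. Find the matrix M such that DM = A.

D is on the left of M, so left-multiply by D⁻¹: M = D⁻¹A.
det D = -2; the adjugate gives D⁻¹ = [[-1, 1, -1], [-2, 1, -1/2], [3, -2, 1]].
M = D⁻¹A = [[-1, 1, -1], [-2, 1, -1/2], [3, -2, 1]] · [[6, -1], [4, 3], [-4, 4]] = [[2, 0], [-6, 3], [6, -5]].

M = [[2, 0], [-6, 3], [6, -5]]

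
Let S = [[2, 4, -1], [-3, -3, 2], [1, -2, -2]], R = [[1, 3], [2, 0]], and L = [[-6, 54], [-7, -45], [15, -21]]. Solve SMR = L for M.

Isolating M: multiply by S⁻¹ from the left and R⁻¹ from the right, so M = S⁻¹LR⁻¹.
S has determinant -5; S⁻¹ = [[-2, -2, -1], [4/5, 3/5, 1/5], [-9/5, -8/5, -6/5]].
det R = -6, so R⁻¹ = [[0, 1/2], [1/3, -1/6]].
S⁻¹L = [[11, 3], [-6, 12], [4, 0]].
M = (S⁻¹L)R⁻¹ = [[1, 5], [4, -5], [0, 2]].

M = [[1, 5], [4, -5], [0, 2]]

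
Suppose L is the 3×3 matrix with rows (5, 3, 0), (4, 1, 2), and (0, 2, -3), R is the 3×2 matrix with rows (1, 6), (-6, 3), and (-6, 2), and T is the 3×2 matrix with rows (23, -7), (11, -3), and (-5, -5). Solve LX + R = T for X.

X = [[5, -5], [-1, 4], [-1, 5]]

LX = T − R = [[22, -13], [17, -6], [1, -7]].
Since L multiplies X on the left, X = L⁻¹(T − R).
det L = 1, so L⁻¹ = [[-7, 9, 6], [12, -15, -10], [8, -10, -7]].
X = L⁻¹(T − R) = [[5, -5], [-1, 4], [-1, 5]].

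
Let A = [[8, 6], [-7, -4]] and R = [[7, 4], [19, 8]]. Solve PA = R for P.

A is on the right of P, so right-multiply by A⁻¹: P = RA⁻¹.
det A = 10; the adjugate gives A⁻¹ = [[-2/5, -3/5], [7/10, 4/5]].
P = RA⁻¹ = [[7, 4], [19, 8]] · [[-2/5, -3/5], [7/10, 4/5]] = [[0, -1], [-2, -5]].

P = [[0, -1], [-2, -5]]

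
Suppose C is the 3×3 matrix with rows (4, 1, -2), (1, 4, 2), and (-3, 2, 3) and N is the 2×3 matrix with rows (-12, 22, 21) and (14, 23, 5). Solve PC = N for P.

P = [[0, 3, 5], [5, 3, 3]]

C is on the right of P, so right-multiply by C⁻¹: P = NC⁻¹.
det C = -5; the adjugate gives C⁻¹ = [[-8/5, 7/5, -2], [9/5, -6/5, 2], [-14/5, 11/5, -3]].
P = NC⁻¹ = [[-12, 22, 21], [14, 23, 5]] · [[-8/5, 7/5, -2], [9/5, -6/5, 2], [-14/5, 11/5, -3]] = [[0, 3, 5], [5, 3, 3]].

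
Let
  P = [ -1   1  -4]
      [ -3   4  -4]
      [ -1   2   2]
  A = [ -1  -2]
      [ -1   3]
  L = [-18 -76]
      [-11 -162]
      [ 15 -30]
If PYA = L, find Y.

Y = [[-5, 4], [1, -4], [-5, 0]]

Y = P⁻¹LA⁻¹ (apply P⁻¹ on the left and A⁻¹ on the right).
det P = 2, so P⁻¹ = [[8, -5, 6], [5, -3, 4], [-1, 1/2, -1/2]].
det A = -5, so A⁻¹ = [[-3/5, -2/5], [-1/5, 1/5]].
P⁻¹L = [[1, 22], [3, -14], [5, 10]].
Y = (P⁻¹L)A⁻¹ = [[-5, 4], [1, -4], [-5, 0]].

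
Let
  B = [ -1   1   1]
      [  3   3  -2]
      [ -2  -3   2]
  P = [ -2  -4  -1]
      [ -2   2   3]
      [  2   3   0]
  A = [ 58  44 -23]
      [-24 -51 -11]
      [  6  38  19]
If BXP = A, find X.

X = [[1, 3, -5], [-2, -5, 4], [-4, -2, 3]]

Isolating X: multiply by B⁻¹ from the left and P⁻¹ from the right, so X = B⁻¹AP⁻¹.
det B = -5, so B⁻¹ = [[0, 1, 1], [2/5, 0, -1/5], [3/5, 1, 6/5]].
P has determinant 4; P⁻¹ = [[-9/4, -3/4, -5/2], [3/2, 1/2, 2], [-5/2, -1/2, -3]].
B⁻¹A = [[-18, -13, 8], [22, 10, -13], [18, 21, -2]].
X = (B⁻¹A)P⁻¹ = [[1, 3, -5], [-2, -5, 4], [-4, -2, 3]].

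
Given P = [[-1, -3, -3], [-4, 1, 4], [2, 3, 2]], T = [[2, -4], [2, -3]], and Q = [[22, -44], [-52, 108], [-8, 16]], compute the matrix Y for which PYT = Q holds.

Left-multiply by P⁻¹ and right-multiply by T⁻¹: Y = P⁻¹QT⁻¹.
P has determinant 4; P⁻¹ = [[-5/2, -3/4, -9/4], [4, 1, 4], [-7/2, -3/4, -13/4]].
T has determinant 2; T⁻¹ = [[-3/2, 2], [-1, 1]].
P⁻¹Q = [[2, -7], [4, -4], [-12, 21]].
Y = (P⁻¹Q)T⁻¹ = [[4, -3], [-2, 4], [-3, -3]].

Y = [[4, -3], [-2, 4], [-3, -3]]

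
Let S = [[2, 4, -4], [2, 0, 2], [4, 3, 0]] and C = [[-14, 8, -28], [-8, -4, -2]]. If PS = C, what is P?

Right-multiplying both sides by S⁻¹ gives P = CS⁻¹.
S has determinant -4; S⁻¹ = [[3/2, 3, -2], [-2, -4, 3], [-3/2, -5/2, 2]].
P = CS⁻¹ = [[-14, 8, -28], [-8, -4, -2]] · [[3/2, 3, -2], [-2, -4, 3], [-3/2, -5/2, 2]] = [[5, -4, -4], [-1, -3, 0]].

P = [[5, -4, -4], [-1, -3, 0]]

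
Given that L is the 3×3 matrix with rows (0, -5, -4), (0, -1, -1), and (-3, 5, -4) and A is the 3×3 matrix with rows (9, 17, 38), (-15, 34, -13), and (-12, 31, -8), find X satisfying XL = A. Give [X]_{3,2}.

4

L is on the right of X, so right-multiply by L⁻¹: X = AL⁻¹.
L has determinant -3; L⁻¹ = [[-3, 40/3, -1/3], [-1, 4, 0], [1, -5, 0]].
X = AL⁻¹ = [[9, 17, 38], [-15, 34, -13], [-12, 31, -8]] · [[-3, 40/3, -1/3], [-1, 4, 0], [1, -5, 0]] = [[-6, -2, -3], [-2, 1, 5], [-3, 4, 4]].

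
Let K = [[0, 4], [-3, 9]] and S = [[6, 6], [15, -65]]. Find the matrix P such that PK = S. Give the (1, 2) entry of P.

-2

K is on the right of P, so right-multiply by K⁻¹: P = SK⁻¹.
det K = 12; the adjugate gives K⁻¹ = [[3/4, -1/3], [1/4, 0]].
P = SK⁻¹ = [[6, 6], [15, -65]] · [[3/4, -1/3], [1/4, 0]] = [[6, -2], [-5, -5]].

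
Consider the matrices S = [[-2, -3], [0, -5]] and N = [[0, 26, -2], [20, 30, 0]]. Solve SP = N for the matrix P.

S is on the left of P, so left-multiply by S⁻¹: P = S⁻¹N.
det S = 10, so S⁻¹ = [[-1/2, 3/10], [0, -1/5]].
P = S⁻¹N = [[-1/2, 3/10], [0, -1/5]] · [[0, 26, -2], [20, 30, 0]] = [[6, -4, 1], [-4, -6, 0]].

P = [[6, -4, 1], [-4, -6, 0]]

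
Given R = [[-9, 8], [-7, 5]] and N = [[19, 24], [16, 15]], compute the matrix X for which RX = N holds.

R is on the left of X, so left-multiply by R⁻¹: X = R⁻¹N.
det R = 11, so R⁻¹ = [[5/11, -8/11], [7/11, -9/11]].
X = R⁻¹N = [[5/11, -8/11], [7/11, -9/11]] · [[19, 24], [16, 15]] = [[-3, 0], [-1, 3]].

X = [[-3, 0], [-1, 3]]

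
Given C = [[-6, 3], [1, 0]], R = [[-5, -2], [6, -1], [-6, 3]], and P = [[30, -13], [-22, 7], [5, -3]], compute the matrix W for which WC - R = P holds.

W = [[-5, -5], [2, -4], [0, -1]]

WC = P + R = [[25, -15], [-16, 6], [-1, 0]].
C is on the right of W, so right-multiply by C⁻¹: W = (P + R)C⁻¹.
det C = -3; the adjugate gives C⁻¹ = [[0, 1], [1/3, 2]].
W = (P + R)C⁻¹ = [[-5, -5], [2, -4], [0, -1]].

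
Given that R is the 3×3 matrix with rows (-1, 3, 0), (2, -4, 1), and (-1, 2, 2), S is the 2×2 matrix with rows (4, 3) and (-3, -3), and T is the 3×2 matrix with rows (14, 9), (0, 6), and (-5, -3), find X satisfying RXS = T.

X = [[4, -5], [3, -1], [-2, -2]]

Left-multiply by R⁻¹ and right-multiply by S⁻¹: X = R⁻¹TS⁻¹.
R has determinant -5; R⁻¹ = [[2, 6/5, -3/5], [1, 2/5, -1/5], [0, 1/5, 2/5]].
S has determinant -3; S⁻¹ = [[1, 1], [-1, -4/3]].
R⁻¹T = [[31, 27], [15, 12], [-2, 0]].
X = (R⁻¹T)S⁻¹ = [[4, -5], [3, -1], [-2, -2]].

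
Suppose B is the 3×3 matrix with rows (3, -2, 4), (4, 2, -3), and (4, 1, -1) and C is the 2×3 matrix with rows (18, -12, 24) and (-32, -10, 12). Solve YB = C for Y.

Y = [[6, 0, 0], [0, -2, -6]]

Right-multiplying both sides by B⁻¹ gives Y = CB⁻¹.
det B = 3, so B⁻¹ = [[1/3, 2/3, -2/3], [-8/3, -19/3, 25/3], [-4/3, -11/3, 14/3]].
Y = CB⁻¹ = [[18, -12, 24], [-32, -10, 12]] · [[1/3, 2/3, -2/3], [-8/3, -19/3, 25/3], [-4/3, -11/3, 14/3]] = [[6, 0, 0], [0, -2, -6]].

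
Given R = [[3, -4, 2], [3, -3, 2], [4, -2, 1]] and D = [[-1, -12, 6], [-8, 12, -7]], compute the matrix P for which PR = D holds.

P = [[5, 0, -4], [-2, -2, 1]]

Since R sits to the right of P, P = DR⁻¹.
R has determinant -5; R⁻¹ = [[-1/5, 0, 2/5], [-1, 1, 0], [-6/5, 2, -3/5]].
P = DR⁻¹ = [[-1, -12, 6], [-8, 12, -7]] · [[-1/5, 0, 2/5], [-1, 1, 0], [-6/5, 2, -3/5]] = [[5, 0, -4], [-2, -2, 1]].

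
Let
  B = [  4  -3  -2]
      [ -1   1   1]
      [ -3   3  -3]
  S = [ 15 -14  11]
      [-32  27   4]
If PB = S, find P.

P = [[1, 1, -4], [-5, 3, 3]]

B is on the right of P, so right-multiply by B⁻¹: P = SB⁻¹.
det B = -6; the adjugate gives B⁻¹ = [[1, 5/2, 1/6], [1, 3, 1/3], [0, 1/2, -1/6]].
P = SB⁻¹ = [[15, -14, 11], [-32, 27, 4]] · [[1, 5/2, 1/6], [1, 3, 1/3], [0, 1/2, -1/6]] = [[1, 1, -4], [-5, 3, 3]].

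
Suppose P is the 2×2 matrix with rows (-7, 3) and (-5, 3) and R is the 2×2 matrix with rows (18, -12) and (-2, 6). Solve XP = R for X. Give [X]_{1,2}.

P is on the right of X, so right-multiply by P⁻¹: X = RP⁻¹.
det P = -6; the adjugate gives P⁻¹ = [[-1/2, 1/2], [-5/6, 7/6]].
X = RP⁻¹ = [[18, -12], [-2, 6]] · [[-1/2, 1/2], [-5/6, 7/6]] = [[1, -5], [-4, 6]].

-5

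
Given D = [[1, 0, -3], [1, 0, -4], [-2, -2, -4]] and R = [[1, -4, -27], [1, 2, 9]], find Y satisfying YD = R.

Right-multiplying both sides by D⁻¹ gives Y = RD⁻¹.
D has determinant -2; D⁻¹ = [[4, -3, 0], [-6, 5, -1/2], [1, -1, 0]].
Y = RD⁻¹ = [[1, -4, -27], [1, 2, 9]] · [[4, -3, 0], [-6, 5, -1/2], [1, -1, 0]] = [[1, 4, 2], [1, -2, -1]].

Y = [[1, 4, 2], [1, -2, -1]]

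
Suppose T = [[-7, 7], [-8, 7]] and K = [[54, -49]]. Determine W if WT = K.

T is on the right of W, so right-multiply by T⁻¹: W = KT⁻¹.
det T = 7, so T⁻¹ = [[1, -1], [8/7, -1]].
W = KT⁻¹ = [[54, -49]] · [[1, -1], [8/7, -1]] = [[-2, -5]].

W = [[-2, -5]]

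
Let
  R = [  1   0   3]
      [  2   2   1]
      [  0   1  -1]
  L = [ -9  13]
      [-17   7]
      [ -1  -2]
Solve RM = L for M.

R is on the left of M, so left-multiply by R⁻¹: M = R⁻¹L.
det R = 3; the adjugate gives R⁻¹ = [[-1, 1, -2], [2/3, -1/3, 5/3], [2/3, -1/3, 2/3]].
M = R⁻¹L = [[-1, 1, -2], [2/3, -1/3, 5/3], [2/3, -1/3, 2/3]] · [[-9, 13], [-17, 7], [-1, -2]] = [[-6, -2], [-2, 3], [-1, 5]].

M = [[-6, -2], [-2, 3], [-1, 5]]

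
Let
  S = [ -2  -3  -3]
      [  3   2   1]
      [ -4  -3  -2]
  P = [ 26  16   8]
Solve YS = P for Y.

Since S sits to the right of Y, Y = PS⁻¹.
S has determinant -1; S⁻¹ = [[1, -3, -3], [-2, 8, 7], [1, -6, -5]].
Y = PS⁻¹ = [[26, 16, 8]] · [[1, -3, -3], [-2, 8, 7], [1, -6, -5]] = [[2, 2, -6]].

Y = [[2, 2, -6]]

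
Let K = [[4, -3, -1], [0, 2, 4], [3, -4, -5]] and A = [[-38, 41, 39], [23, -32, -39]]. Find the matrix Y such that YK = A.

K is on the right of Y, so right-multiply by K⁻¹: Y = AK⁻¹.
K has determinant -6; K⁻¹ = [[-1, 11/6, 5/3], [-2, 17/6, 8/3], [1, -7/6, -4/3]].
Y = AK⁻¹ = [[-38, 41, 39], [23, -32, -39]] · [[-1, 11/6, 5/3], [-2, 17/6, 8/3], [1, -7/6, -4/3]] = [[-5, 1, -6], [2, -3, 5]].

Y = [[-5, 1, -6], [2, -3, 5]]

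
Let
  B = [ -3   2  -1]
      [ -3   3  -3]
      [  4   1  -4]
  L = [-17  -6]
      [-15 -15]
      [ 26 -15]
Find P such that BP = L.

P = [[5, 1], [-2, 1], [-2, 5]]

Since B multiplies P on the left, P = B⁻¹L.
det B = -6, so B⁻¹ = [[3/2, -7/6, 1/2], [4, -8/3, 1], [5/2, -11/6, 1/2]].
P = B⁻¹L = [[3/2, -7/6, 1/2], [4, -8/3, 1], [5/2, -11/6, 1/2]] · [[-17, -6], [-15, -15], [26, -15]] = [[5, 1], [-2, 1], [-2, 5]].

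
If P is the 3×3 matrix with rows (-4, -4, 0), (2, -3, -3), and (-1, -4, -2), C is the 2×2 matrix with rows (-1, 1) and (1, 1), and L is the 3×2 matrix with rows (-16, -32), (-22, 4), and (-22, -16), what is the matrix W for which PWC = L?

Isolating W: multiply by P⁻¹ from the left and C⁻¹ from the right, so W = P⁻¹LC⁻¹.
det P = -4, so P⁻¹ = [[3/2, 2, -3], [-7/4, -2, 3], [11/4, 3, -5]].
det C = -2, so C⁻¹ = [[-1/2, 1/2], [1/2, 1/2]].
P⁻¹L = [[-2, 8], [6, 0], [0, 4]].
W = (P⁻¹L)C⁻¹ = [[5, 3], [-3, 3], [2, 2]].

W = [[5, 3], [-3, 3], [2, 2]]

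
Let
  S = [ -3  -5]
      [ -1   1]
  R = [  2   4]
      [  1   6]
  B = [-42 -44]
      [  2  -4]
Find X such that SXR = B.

X = S⁻¹BR⁻¹ (apply S⁻¹ on the left and R⁻¹ on the right).
S has determinant -8; S⁻¹ = [[-1/8, -5/8], [-1/8, 3/8]].
R has determinant 8; R⁻¹ = [[3/4, -1/2], [-1/8, 1/4]].
S⁻¹B = [[4, 8], [6, 4]].
X = (S⁻¹B)R⁻¹ = [[2, 0], [4, -2]].

X = [[2, 0], [4, -2]]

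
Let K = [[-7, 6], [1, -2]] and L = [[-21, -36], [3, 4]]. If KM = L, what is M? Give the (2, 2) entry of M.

Left-multiplying both sides by K⁻¹ gives M = K⁻¹L.
det K = 8, so K⁻¹ = [[-1/4, -3/4], [-1/8, -7/8]].
M = K⁻¹L = [[-1/4, -3/4], [-1/8, -7/8]] · [[-21, -36], [3, 4]] = [[3, 6], [0, 1]].

1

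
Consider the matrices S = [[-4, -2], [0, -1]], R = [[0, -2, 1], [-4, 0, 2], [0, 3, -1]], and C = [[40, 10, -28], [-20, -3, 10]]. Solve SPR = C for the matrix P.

Isolating P: multiply by S⁻¹ from the left and R⁻¹ from the right, so P = S⁻¹CR⁻¹.
det S = 4; the adjugate gives S⁻¹ = [[-1/4, 1/2], [0, -1]].
R has determinant -4; R⁻¹ = [[3/2, -1/4, 1], [1, 0, 1], [3, 0, 2]].
S⁻¹C = [[-20, -4, 12], [20, 3, -10]].
P = (S⁻¹C)R⁻¹ = [[2, 5, 0], [3, -5, 3]].

P = [[2, 5, 0], [3, -5, 3]]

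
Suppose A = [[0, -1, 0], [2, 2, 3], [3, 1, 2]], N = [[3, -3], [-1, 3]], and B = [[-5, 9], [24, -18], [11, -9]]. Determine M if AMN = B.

Isolating M: multiply by A⁻¹ from the left and N⁻¹ from the right, so M = A⁻¹BN⁻¹.
det A = -5; the adjugate gives A⁻¹ = [[-1/5, -2/5, 3/5], [-1, 0, 0], [4/5, 3/5, -2/5]].
det N = 6, so N⁻¹ = [[1/2, 1/2], [1/6, 1/2]].
A⁻¹B = [[-2, 0], [5, -9], [6, 0]].
M = (A⁻¹B)N⁻¹ = [[-1, -1], [1, -2], [3, 3]].

M = [[-1, -1], [1, -2], [3, 3]]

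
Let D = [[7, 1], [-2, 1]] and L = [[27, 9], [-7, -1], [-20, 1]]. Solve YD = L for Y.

Since D sits to the right of Y, Y = LD⁻¹.
det D = 9, so D⁻¹ = [[1/9, -1/9], [2/9, 7/9]].
Y = LD⁻¹ = [[27, 9], [-7, -1], [-20, 1]] · [[1/9, -1/9], [2/9, 7/9]] = [[5, 4], [-1, 0], [-2, 3]].

Y = [[5, 4], [-1, 0], [-2, 3]]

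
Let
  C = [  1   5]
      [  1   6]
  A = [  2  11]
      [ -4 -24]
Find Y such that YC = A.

C is on the right of Y, so right-multiply by C⁻¹: Y = AC⁻¹.
det C = 1; the adjugate gives C⁻¹ = [[6, -5], [-1, 1]].
Y = AC⁻¹ = [[2, 11], [-4, -24]] · [[6, -5], [-1, 1]] = [[1, 1], [0, -4]].

Y = [[1, 1], [0, -4]]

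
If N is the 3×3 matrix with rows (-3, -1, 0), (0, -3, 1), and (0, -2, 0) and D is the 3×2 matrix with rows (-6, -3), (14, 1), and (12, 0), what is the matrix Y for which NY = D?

Y = [[4, 1], [-6, 0], [-4, 1]]

N is on the left of Y, so left-multiply by N⁻¹: Y = N⁻¹D.
det N = -6; the adjugate gives N⁻¹ = [[-1/3, 0, 1/6], [0, 0, -1/2], [0, 1, -3/2]].
Y = N⁻¹D = [[-1/3, 0, 1/6], [0, 0, -1/2], [0, 1, -3/2]] · [[-6, -3], [14, 1], [12, 0]] = [[4, 1], [-6, 0], [-4, 1]].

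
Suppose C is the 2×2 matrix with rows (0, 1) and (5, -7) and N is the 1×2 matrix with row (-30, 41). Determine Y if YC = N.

C is on the right of Y, so right-multiply by C⁻¹: Y = NC⁻¹.
C has determinant -5; C⁻¹ = [[7/5, 1/5], [1, 0]].
Y = NC⁻¹ = [[-30, 41]] · [[7/5, 1/5], [1, 0]] = [[-1, -6]].

Y = [[-1, -6]]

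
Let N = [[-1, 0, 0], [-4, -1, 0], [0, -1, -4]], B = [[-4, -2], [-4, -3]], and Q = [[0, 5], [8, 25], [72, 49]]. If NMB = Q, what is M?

Left-multiply by N⁻¹ and right-multiply by B⁻¹: M = N⁻¹QB⁻¹.
det N = -4, so N⁻¹ = [[-1, 0, 0], [4, -1, 0], [-1, 1/4, -1/4]].
det B = 4; the adjugate gives B⁻¹ = [[-3/4, 1/2], [1, -1]].
N⁻¹Q = [[0, -5], [-8, -5], [-16, -11]].
M = (N⁻¹Q)B⁻¹ = [[-5, 5], [1, 1], [1, 3]].

M = [[-5, 5], [1, 1], [1, 3]]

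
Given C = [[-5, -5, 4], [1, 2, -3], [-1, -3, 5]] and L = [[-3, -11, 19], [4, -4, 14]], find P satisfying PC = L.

P = [[0, 2, 5], [-2, -4, 2]]

C is on the right of P, so right-multiply by C⁻¹: P = LC⁻¹.
det C = 1, so C⁻¹ = [[1, 13, 7], [-2, -21, -11], [-1, -10, -5]].
P = LC⁻¹ = [[-3, -11, 19], [4, -4, 14]] · [[1, 13, 7], [-2, -21, -11], [-1, -10, -5]] = [[0, 2, 5], [-2, -4, 2]].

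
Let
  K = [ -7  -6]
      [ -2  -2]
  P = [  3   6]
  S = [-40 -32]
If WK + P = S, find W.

WK = S − P = [[-43, -38]].
K is on the right of W, so right-multiply by K⁻¹: W = (S − P)K⁻¹.
det K = 2; the adjugate gives K⁻¹ = [[-1, 3], [1, -7/2]].
W = (S − P)K⁻¹ = [[5, 4]].

W = [[5, 4]]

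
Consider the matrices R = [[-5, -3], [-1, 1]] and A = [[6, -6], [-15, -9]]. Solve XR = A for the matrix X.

Right-multiplying both sides by R⁻¹ gives X = AR⁻¹.
det R = -8, so R⁻¹ = [[-1/8, -3/8], [-1/8, 5/8]].
X = AR⁻¹ = [[6, -6], [-15, -9]] · [[-1/8, -3/8], [-1/8, 5/8]] = [[0, -6], [3, 0]].

X = [[0, -6], [3, 0]]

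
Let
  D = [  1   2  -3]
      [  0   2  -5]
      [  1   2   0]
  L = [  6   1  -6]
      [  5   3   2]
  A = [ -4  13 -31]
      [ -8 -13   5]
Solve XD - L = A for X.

X = [[4, 5, -2], [1, -2, -4]]

XD = A + L = [[2, 14, -37], [-3, -10, 7]].
Right-multiplying both sides by D⁻¹ gives X = (A + L)D⁻¹.
D has determinant 6; D⁻¹ = [[5/3, -1, -2/3], [-5/6, 1/2, 5/6], [-1/3, 0, 1/3]].
X = (A + L)D⁻¹ = [[4, 5, -2], [1, -2, -4]].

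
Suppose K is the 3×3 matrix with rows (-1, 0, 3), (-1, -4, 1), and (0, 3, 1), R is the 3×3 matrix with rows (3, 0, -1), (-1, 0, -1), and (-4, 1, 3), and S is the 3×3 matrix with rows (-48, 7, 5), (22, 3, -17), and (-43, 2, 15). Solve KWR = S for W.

Isolating W: multiply by K⁻¹ from the left and R⁻¹ from the right, so W = K⁻¹SR⁻¹.
K has determinant -2; K⁻¹ = [[7/2, -9/2, -6], [-1/2, 1/2, 1], [3/2, -3/2, -2]].
det R = 4; the adjugate gives R⁻¹ = [[1/4, -1/4, 0], [7/4, 5/4, 1], [-1/4, -3/4, 0]].
K⁻¹S = [[-9, -1, 4], [-8, 0, 4], [-19, 2, 3]].
W = (K⁻¹S)R⁻¹ = [[-5, -2, -1], [-3, -1, 0], [-2, 5, 2]].

W = [[-5, -2, -1], [-3, -1, 0], [-2, 5, 2]]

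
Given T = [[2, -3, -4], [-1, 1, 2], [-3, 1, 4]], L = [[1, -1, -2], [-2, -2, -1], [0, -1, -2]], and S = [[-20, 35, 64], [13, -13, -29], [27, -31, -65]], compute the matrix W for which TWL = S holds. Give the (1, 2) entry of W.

-5

Left-multiply by T⁻¹ and right-multiply by L⁻¹: W = T⁻¹SL⁻¹.
det T = 2; the adjugate gives T⁻¹ = [[1, 4, -1], [-1, -2, 0], [1, 7/2, -1/2]].
L has determinant 3; L⁻¹ = [[1, 0, -1], [-4/3, -2/3, 5/3], [2/3, 1/3, -4/3]].
T⁻¹S = [[5, 14, 13], [-6, -9, -6], [12, 5, -5]].
W = (T⁻¹S)L⁻¹ = [[-5, -5, 1], [2, 4, -1], [2, -5, 3]].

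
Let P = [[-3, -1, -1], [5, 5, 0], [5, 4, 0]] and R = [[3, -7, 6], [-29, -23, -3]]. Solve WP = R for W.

W = [[-6, -1, -2], [3, -4, 0]]

Since P sits to the right of W, W = RP⁻¹.
det P = 5, so P⁻¹ = [[0, -4/5, 1], [0, 1, -1], [-1, 7/5, -2]].
W = RP⁻¹ = [[3, -7, 6], [-29, -23, -3]] · [[0, -4/5, 1], [0, 1, -1], [-1, 7/5, -2]] = [[-6, -1, -2], [3, -4, 0]].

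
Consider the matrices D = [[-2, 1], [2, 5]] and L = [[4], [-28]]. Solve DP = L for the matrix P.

Left-multiplying both sides by D⁻¹ gives P = D⁻¹L.
det D = -12, so D⁻¹ = [[-5/12, 1/12], [1/6, 1/6]].
P = D⁻¹L = [[-5/12, 1/12], [1/6, 1/6]] · [[4], [-28]] = [[-4], [-4]].

P = [[-4], [-4]]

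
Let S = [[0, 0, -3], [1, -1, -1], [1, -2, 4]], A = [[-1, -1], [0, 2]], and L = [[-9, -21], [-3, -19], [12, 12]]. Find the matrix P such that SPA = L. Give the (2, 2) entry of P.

Isolating P: multiply by S⁻¹ from the left and A⁻¹ from the right, so P = S⁻¹LA⁻¹.
det S = 3, so S⁻¹ = [[-2, 2, -1], [-5/3, 1, -1], [-1/3, 0, 0]].
det A = -2, so A⁻¹ = [[-1, -1/2], [0, 1/2]].
S⁻¹L = [[0, -8], [0, 4], [3, 7]].
P = (S⁻¹L)A⁻¹ = [[0, -4], [0, 2], [-3, 2]].

2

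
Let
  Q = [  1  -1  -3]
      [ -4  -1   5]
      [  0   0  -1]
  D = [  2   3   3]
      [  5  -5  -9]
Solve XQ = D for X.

Right-multiplying both sides by Q⁻¹ gives X = DQ⁻¹.
det Q = 5; the adjugate gives Q⁻¹ = [[1/5, -1/5, -8/5], [-4/5, -1/5, 7/5], [0, 0, -1]].
X = DQ⁻¹ = [[2, 3, 3], [5, -5, -9]] · [[1/5, -1/5, -8/5], [-4/5, -1/5, 7/5], [0, 0, -1]] = [[-2, -1, -2], [5, 0, -6]].

X = [[-2, -1, -2], [5, 0, -6]]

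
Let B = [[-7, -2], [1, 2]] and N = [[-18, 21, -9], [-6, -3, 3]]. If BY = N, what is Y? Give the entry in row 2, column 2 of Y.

Left-multiplying both sides by B⁻¹ gives Y = B⁻¹N.
det B = -12; the adjugate gives B⁻¹ = [[-1/6, -1/6], [1/12, 7/12]].
Y = B⁻¹N = [[-1/6, -1/6], [1/12, 7/12]] · [[-18, 21, -9], [-6, -3, 3]] = [[4, -3, 1], [-5, 0, 1]].

0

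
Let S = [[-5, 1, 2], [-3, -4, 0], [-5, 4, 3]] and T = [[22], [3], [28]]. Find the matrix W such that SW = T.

W = [[-5], [3], [-3]]

Left-multiplying both sides by S⁻¹ gives W = S⁻¹T.
det S = 5, so S⁻¹ = [[-12/5, 1, 8/5], [9/5, -1, -6/5], [-32/5, 3, 23/5]].
W = S⁻¹T = [[-12/5, 1, 8/5], [9/5, -1, -6/5], [-32/5, 3, 23/5]] · [[22], [3], [28]] = [[-5], [3], [-3]].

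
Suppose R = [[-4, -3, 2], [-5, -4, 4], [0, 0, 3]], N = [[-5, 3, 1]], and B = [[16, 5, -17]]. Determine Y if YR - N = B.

Y = [[-4, 1, -4]]

YR = B + N = [[11, 8, -16]].
Right-multiplying both sides by R⁻¹ gives Y = (B + N)R⁻¹.
det R = 3; the adjugate gives R⁻¹ = [[-4, 3, -4/3], [5, -4, 2], [0, 0, 1/3]].
Y = (B + N)R⁻¹ = [[-4, 1, -4]].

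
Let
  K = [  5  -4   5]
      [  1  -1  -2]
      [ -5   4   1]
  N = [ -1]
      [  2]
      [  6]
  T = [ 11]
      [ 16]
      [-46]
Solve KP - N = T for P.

P = [[3], [-5], [-5]]

KP = T + N = [[10], [18], [-40]].
Left-multiplying both sides by K⁻¹ gives P = K⁻¹(T + N).
det K = -6, so K⁻¹ = [[-7/6, -4, -13/6], [-3/2, -5, -5/2], [1/6, 0, 1/6]].
P = K⁻¹(T + N) = [[3], [-5], [-5]].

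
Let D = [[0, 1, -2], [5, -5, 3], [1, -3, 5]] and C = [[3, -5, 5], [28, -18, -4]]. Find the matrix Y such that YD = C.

Y = [[-6, 1, -2], [6, 6, -2]]

D is on the right of Y, so right-multiply by D⁻¹: Y = CD⁻¹.
det D = -2; the adjugate gives D⁻¹ = [[8, -1/2, 7/2], [11, -1, 5], [5, -1/2, 5/2]].
Y = CD⁻¹ = [[3, -5, 5], [28, -18, -4]] · [[8, -1/2, 7/2], [11, -1, 5], [5, -1/2, 5/2]] = [[-6, 1, -2], [6, 6, -2]].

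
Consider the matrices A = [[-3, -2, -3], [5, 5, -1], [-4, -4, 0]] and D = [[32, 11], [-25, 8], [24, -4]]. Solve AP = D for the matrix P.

P = [[-5, -4], [-1, 5], [-5, -3]]

A is on the left of P, so left-multiply by A⁻¹: P = A⁻¹D.
det A = 4, so A⁻¹ = [[-1, 3, 17/4], [1, -3, -9/2], [0, -1, -5/4]].
P = A⁻¹D = [[-1, 3, 17/4], [1, -3, -9/2], [0, -1, -5/4]] · [[32, 11], [-25, 8], [24, -4]] = [[-5, -4], [-1, 5], [-5, -3]].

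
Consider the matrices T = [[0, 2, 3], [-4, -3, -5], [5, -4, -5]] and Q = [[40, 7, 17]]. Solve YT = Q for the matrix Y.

Y = [[4, -5, 4]]

T is on the right of Y, so right-multiply by T⁻¹: Y = QT⁻¹.
det T = 3; the adjugate gives T⁻¹ = [[-5/3, -2/3, -1/3], [-15, -5, -4], [31/3, 10/3, 8/3]].
Y = QT⁻¹ = [[40, 7, 17]] · [[-5/3, -2/3, -1/3], [-15, -5, -4], [31/3, 10/3, 8/3]] = [[4, -5, 4]].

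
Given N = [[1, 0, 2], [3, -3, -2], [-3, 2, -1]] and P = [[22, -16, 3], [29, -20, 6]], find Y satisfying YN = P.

Since N sits to the right of Y, Y = PN⁻¹.
det N = 1, so N⁻¹ = [[7, 4, 6], [9, 5, 8], [-3, -2, -3]].
Y = PN⁻¹ = [[22, -16, 3], [29, -20, 6]] · [[7, 4, 6], [9, 5, 8], [-3, -2, -3]] = [[1, 2, -5], [5, 4, -4]].

Y = [[1, 2, -5], [5, 4, -4]]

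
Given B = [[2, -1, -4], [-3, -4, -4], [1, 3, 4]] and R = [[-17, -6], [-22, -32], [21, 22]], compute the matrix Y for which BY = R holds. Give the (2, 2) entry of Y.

2

B is on the left of Y, so left-multiply by B⁻¹: Y = B⁻¹R.
B has determinant 4; B⁻¹ = [[-1, -2, -3], [2, 3, 5], [-5/4, -7/4, -11/4]].
Y = B⁻¹R = [[-1, -2, -3], [2, 3, 5], [-5/4, -7/4, -11/4]] · [[-17, -6], [-22, -32], [21, 22]] = [[-2, 4], [5, 2], [2, 3]].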